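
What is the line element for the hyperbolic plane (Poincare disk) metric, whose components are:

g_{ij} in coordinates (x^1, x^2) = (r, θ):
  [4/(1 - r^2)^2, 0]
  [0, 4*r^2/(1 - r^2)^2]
ds^2 = g_{ij} dx^i dx^j; only the non-zero components contribute.
ds^2 = (4/(1 - r^2)^2) dr^2 + (4*r^2/(1 - r^2)^2) dθ^2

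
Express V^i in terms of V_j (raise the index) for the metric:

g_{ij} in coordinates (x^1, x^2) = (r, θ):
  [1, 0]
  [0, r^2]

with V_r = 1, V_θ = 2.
Inverse metric (diagonal): g^{rr} = 1, g^{θθ} = 1/r^2
V^i = g^{ij} V_j:
V^r = (1)(1) + (0)(2) = 1
V^θ = (0)(1) + (1/r^2)(2) = 2/r^2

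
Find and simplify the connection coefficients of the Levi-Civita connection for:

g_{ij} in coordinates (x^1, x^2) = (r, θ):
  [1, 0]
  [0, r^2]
Using Γ^k_{ij} = (1/2) g^{km} (∂_i g_{mj} + ∂_j g_{mi} - ∂_m g_{ij}); the metric is diagonal, so only the m = k term contributes.
Non-zero symbols (using the symmetry Γ^k_{ij} = Γ^k_{ji}):
Γ^r_{θ θ} = (1/2) g^{rr} (∂_θ g_{rθ} + ∂_θ g_{rθ} - ∂_r g_{θθ}) = (1/2)(1)((0) + (0) - (2*r)) = -r
Γ^θ_{r θ} = (1/2) g^{θθ} (∂_r g_{θθ} + ∂_θ g_{θr} - ∂_θ g_{rθ}) = (1/2)(1/r^2)((2*r) + (0) - (0)) = 1/r
All other Christoffel symbols are zero.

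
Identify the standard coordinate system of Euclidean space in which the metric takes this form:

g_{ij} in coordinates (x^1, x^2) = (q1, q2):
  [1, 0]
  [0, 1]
All components are constant and the metric is the identity, i.e. orthonormal rectilinear coordinates.
Cartesian (2D) coordinates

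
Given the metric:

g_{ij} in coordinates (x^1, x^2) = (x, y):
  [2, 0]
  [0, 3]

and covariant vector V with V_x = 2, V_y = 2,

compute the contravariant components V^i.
Inverse metric (diagonal): g^{xx} = 1/2, g^{yy} = 1/3
V^i = g^{ij} V_j:
V^x = (1/2)(2) + (0)(2) = 1
V^y = (0)(2) + (1/3)(2) = 2/3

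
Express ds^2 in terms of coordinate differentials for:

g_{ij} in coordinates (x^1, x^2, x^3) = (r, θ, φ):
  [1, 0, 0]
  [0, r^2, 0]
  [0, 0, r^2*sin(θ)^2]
ds^2 = g_{ij} dx^i dx^j; only the non-zero components contribute.
ds^2 = dr^2 + r^2 dθ^2 + r^2*sin(θ)^2 dφ^2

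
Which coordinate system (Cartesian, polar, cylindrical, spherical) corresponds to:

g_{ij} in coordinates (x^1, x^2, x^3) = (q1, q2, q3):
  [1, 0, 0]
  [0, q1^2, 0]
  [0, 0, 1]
The line element ds^2 = dq1^2 + q1^2 dq2^2 + dq3^2 is dr^2 + r^2 dθ^2 + dz^2 with q1 = r, q2 = θ, q3 = z.
cylindrical coordinates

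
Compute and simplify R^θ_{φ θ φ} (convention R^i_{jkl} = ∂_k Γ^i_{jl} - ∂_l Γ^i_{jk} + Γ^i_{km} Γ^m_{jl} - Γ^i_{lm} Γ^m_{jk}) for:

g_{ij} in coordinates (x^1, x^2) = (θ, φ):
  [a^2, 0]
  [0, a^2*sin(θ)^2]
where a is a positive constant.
Non-zero Christoffel symbols (Γ^k_{ij} = Γ^k_{ji}):
Γ^θ_{φ φ} = -sin(2*θ)/2
Γ^φ_{θ φ} = 1/tan(θ)
R^θ_{φ θ φ} = ∂_θ Γ^θ_{φ φ} - ∂_φ Γ^θ_{φ θ} + Γ^θ_{θ m} Γ^m_{φ φ} - Γ^θ_{φ m} Γ^m_{φ θ}
  = (-cos(2*θ)) - (0) + (0) - (-cos(θ)^2) = sin(θ)^2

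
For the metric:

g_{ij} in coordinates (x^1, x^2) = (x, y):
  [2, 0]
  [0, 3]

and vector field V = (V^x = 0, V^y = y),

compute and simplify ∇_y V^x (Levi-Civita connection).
All Christoffel symbols are zero.
∇_y V^x = ∂_y V^x + Γ^x_{y j} V^j
  = (0) + (0)(0) + (0)(y)
  = 0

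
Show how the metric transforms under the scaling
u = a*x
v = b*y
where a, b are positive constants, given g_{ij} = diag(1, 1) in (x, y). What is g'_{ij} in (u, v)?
Invert the transformation: x = u/a, y = v/b
g'_{ij} = (∂x^k/∂x'^i)(∂x^l/∂x'^j) g_{kl}; with g_{kl} = δ_{kl} this is Σ_k (∂x^k/∂x'^i)(∂x^k/∂x'^j).
Jacobian: ∂x/∂u = 1/a, ∂x/∂v = 0, ∂y/∂u = 0, ∂y/∂v = 1/b
g'_{uu} = (1/a)(1/a) + (0)(0) = 1/a^2
g'_{uv} = (1/a)(0) + (0)(1/b) = 0
g'_{vv} = (0)(0) + (1/b)(1/b) = 1/b^2
g'_{ij} = diag(1/a^2, 1/b^2)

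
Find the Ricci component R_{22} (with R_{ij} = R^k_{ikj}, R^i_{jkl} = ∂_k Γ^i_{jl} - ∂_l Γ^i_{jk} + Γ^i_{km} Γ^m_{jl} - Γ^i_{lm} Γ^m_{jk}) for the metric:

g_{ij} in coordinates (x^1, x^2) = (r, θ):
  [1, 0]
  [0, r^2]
Non-zero Christoffel symbols (Γ^k_{ij} = Γ^k_{ji}):
Γ^r_{θ θ} = -r
Γ^θ_{r θ} = 1/r
R^r_{θ r θ} = ∂_r Γ^r_{θ θ} - ∂_θ Γ^r_{θ r} + Γ^r_{r m} Γ^m_{θ θ} - Γ^r_{θ m} Γ^m_{θ r}
  = (-1) - (0) + (0) - (-1) = 0
R^θ_{θ θ θ} = 0 (a repeated index in an antisymmetric pair)
R_{θθ} = R^r_{θ r θ} + R^θ_{θ θ θ} = (0) + (0) = 0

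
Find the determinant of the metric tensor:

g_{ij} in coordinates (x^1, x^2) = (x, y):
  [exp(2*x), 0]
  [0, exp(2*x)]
For a 2×2 metric: det(g) = g_{11}·g_{22} - g_{12}·g_{21}
= (exp(2*x))·(exp(2*x)) - (0)·(0)
= exp(4*x) - 0
det(g) = exp(4*x)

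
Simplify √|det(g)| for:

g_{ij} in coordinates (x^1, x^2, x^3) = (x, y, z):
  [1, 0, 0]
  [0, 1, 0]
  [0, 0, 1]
det(g) = 1
√|det(g)| = 1
Volume element: dV = 1 dx dy dz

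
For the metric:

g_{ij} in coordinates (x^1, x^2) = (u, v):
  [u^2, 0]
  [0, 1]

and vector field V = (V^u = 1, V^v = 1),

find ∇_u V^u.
Non-zero Christoffel symbols:
Γ^u_{u u} = 1/u
∇_u V^u = ∂_u V^u + Γ^u_{u j} V^j
  = (0) + (1/u)(1) + (0)(1)
  = 1/u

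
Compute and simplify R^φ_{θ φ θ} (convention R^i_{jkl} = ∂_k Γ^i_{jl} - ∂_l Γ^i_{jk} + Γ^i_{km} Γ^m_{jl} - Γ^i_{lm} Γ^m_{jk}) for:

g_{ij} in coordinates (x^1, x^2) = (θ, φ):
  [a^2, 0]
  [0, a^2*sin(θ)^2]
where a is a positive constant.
Non-zero Christoffel symbols (Γ^k_{ij} = Γ^k_{ji}):
Γ^θ_{φ φ} = -sin(2*θ)/2
Γ^φ_{θ φ} = 1/tan(θ)
R^φ_{θ φ θ} = ∂_φ Γ^φ_{θ θ} - ∂_θ Γ^φ_{θ φ} + Γ^φ_{φ m} Γ^m_{θ θ} - Γ^φ_{θ m} Γ^m_{θ φ}
  = (0) - (-1/sin(θ)^2) + (0) - (1/tan(θ)^2) = 1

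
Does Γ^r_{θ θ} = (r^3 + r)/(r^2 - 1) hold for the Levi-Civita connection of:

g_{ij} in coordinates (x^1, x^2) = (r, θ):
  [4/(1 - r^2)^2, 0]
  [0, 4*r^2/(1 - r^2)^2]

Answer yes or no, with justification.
Γ^r_{θ θ} = (1/2) g^{rr} (∂_θ g_{rθ} + ∂_θ g_{rθ} - ∂_r g_{θθ}) = (1/2)((1 - r^2)^2/4)((0) + (0) - (-8*(r^3 + r)/(r^2 - 1)^3)) = (r^3 + r)/(r^2 - 1)
This equals the proposed value (r^3 + r)/(r^2 - 1).
Yes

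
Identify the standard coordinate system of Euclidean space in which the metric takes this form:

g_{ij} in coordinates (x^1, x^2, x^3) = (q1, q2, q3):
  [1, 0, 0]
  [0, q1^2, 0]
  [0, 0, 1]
The line element ds^2 = dq1^2 + q1^2 dq2^2 + dq3^2 is dr^2 + r^2 dθ^2 + dz^2 with q1 = r, q2 = θ, q3 = z.
cylindrical coordinates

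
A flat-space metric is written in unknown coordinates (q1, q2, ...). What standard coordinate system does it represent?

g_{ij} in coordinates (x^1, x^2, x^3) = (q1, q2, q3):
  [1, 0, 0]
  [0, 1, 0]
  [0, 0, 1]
All components are constant and the metric is the identity, i.e. orthonormal rectilinear coordinates.
Cartesian (3D) coordinates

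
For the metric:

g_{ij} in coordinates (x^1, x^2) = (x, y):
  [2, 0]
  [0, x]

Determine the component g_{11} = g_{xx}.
With x^1 = x, x^2 = y, g_{11} = g_{xx} is the row-1, column-1 entry of the matrix.
g_{11} = 2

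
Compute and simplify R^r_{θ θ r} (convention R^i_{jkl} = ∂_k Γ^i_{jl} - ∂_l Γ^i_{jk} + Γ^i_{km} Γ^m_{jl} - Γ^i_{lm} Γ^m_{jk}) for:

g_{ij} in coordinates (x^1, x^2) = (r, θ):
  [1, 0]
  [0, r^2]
Non-zero Christoffel symbols (Γ^k_{ij} = Γ^k_{ji}):
Γ^r_{θ θ} = -r
Γ^θ_{r θ} = 1/r
R^r_{θ θ r} = ∂_θ Γ^r_{θ r} - ∂_r Γ^r_{θ θ} + Γ^r_{θ m} Γ^m_{θ r} - Γ^r_{r m} Γ^m_{θ θ}
  = (0) - (-1) + (-1) - (0) = 0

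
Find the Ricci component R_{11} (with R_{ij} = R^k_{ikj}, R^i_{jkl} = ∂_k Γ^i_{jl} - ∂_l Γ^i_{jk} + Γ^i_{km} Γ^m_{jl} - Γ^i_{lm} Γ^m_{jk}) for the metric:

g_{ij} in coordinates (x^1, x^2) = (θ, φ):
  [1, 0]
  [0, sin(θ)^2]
Non-zero Christoffel symbols (Γ^k_{ij} = Γ^k_{ji}):
Γ^θ_{φ φ} = -sin(2*θ)/2
Γ^φ_{θ φ} = 1/tan(θ)
R^θ_{θ θ θ} = 0 (a repeated index in an antisymmetric pair)
R^φ_{θ φ θ} = ∂_φ Γ^φ_{θ θ} - ∂_θ Γ^φ_{θ φ} + Γ^φ_{φ m} Γ^m_{θ θ} - Γ^φ_{θ m} Γ^m_{θ φ}
  = (0) - (-1/sin(θ)^2) + (0) - (1/tan(θ)^2) = 1
R_{θθ} = R^θ_{θ θ θ} + R^φ_{θ φ θ} = (0) + (1) = 1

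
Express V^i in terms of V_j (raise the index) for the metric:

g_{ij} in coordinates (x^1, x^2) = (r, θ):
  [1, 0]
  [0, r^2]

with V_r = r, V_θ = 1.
Inverse metric (diagonal): g^{rr} = 1, g^{θθ} = 1/r^2
V^i = g^{ij} V_j:
V^r = (1)(r) + (0)(1) = r
V^θ = (0)(r) + (1/r^2)(1) = 1/r^2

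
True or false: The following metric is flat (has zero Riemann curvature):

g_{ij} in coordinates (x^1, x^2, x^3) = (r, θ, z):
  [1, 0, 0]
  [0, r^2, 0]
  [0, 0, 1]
Non-zero Christoffel symbols:
Γ^r_{θ θ} = -r
Γ^θ_{r θ} = 1/r
Ricci tensor: R_{rr} = 0, R_{rθ} = 0, R_{rz} = 0, R_{θθ} = 0, R_{θz} = 0, R_{zz} = 0
All R_{ij} vanish; in 3 dimensions the Riemann tensor is fully determined by the Ricci tensor, so R^i_{jkl} = 0: the metric is flat (curvilinear coordinates on flat space).
True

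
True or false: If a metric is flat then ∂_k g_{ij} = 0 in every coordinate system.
Flatness means R^i_{jkl} = 0; the components can still vary, e.g. the flat plane in polar coordinates has g_{θθ} = r^2.
False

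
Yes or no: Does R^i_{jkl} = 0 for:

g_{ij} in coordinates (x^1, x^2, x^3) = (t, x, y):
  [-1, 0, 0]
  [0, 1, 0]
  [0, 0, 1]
All metric components are constant, so every Christoffel symbol vanishes and R^i_{jkl} = 0.
Yes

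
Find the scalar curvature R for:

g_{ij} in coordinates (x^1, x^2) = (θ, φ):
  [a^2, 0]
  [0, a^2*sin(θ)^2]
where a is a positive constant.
Non-zero Christoffel symbols (Γ^k_{ij} = Γ^k_{ji}):
Γ^θ_{φ φ} = -sin(2*θ)/2
Γ^φ_{θ φ} = 1/tan(θ)
Ricci tensor (R_{ij} = R^k_{ikj}): R_{θθ} = 1, R_{θφ} = 0, R_{φφ} = sin(θ)^2
Inverse metric: g^{θθ} = 1/a^2, g^{φφ} = 1/(a^2*sin(θ)^2)
R = g^{ij} R_{ij} = (1/a^2)(1) + (1/(a^2*sin(θ)^2))(sin(θ)^2) = 2/a^2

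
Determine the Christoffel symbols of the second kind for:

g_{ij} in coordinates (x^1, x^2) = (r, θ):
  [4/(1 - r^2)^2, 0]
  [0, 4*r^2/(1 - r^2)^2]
Using Γ^k_{ij} = (1/2) g^{km} (∂_i g_{mj} + ∂_j g_{mi} - ∂_m g_{ij}); the metric is diagonal, so only the m = k term contributes.
Non-zero symbols (using the symmetry Γ^k_{ij} = Γ^k_{ji}):
Γ^r_{r r} = (1/2) g^{rr} (∂_r g_{rr} + ∂_r g_{rr} - ∂_r g_{rr}) = (1/2)((1 - r^2)^2/4)((16*r/(1 - r^2)^3) + (16*r/(1 - r^2)^3) - (16*r/(1 - r^2)^3)) = 2*r/(1 - r^2)
Γ^r_{θ θ} = (1/2) g^{rr} (∂_θ g_{rθ} + ∂_θ g_{rθ} - ∂_r g_{θθ}) = (1/2)((1 - r^2)^2/4)((0) + (0) - (-8*(r^3 + r)/(r^2 - 1)^3)) = (r^3 + r)/(r^2 - 1)
Γ^θ_{r θ} = (1/2) g^{θθ} (∂_r g_{θθ} + ∂_θ g_{θr} - ∂_θ g_{rθ}) = (1/2)((1 - r^2)^2/(4*r^2))((-8*(r^3 + r)/(r^2 - 1)^3) + (0) - (0)) = (-r^2 - 1)/(r^3 - r)
All other Christoffel symbols are zero.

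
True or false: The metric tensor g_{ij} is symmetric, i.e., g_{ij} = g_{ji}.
By definition the metric is a symmetric bilinear form, g_{ij} = g_{ji}.
True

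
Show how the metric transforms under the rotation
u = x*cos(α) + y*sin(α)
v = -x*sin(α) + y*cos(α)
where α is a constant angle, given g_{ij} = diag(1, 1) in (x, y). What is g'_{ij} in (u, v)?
Invert the transformation: x = u*cos(α) - v*sin(α), y = u*sin(α) + v*cos(α)
g'_{ij} = (∂x^k/∂x'^i)(∂x^l/∂x'^j) g_{kl}; with g_{kl} = δ_{kl} this is Σ_k (∂x^k/∂x'^i)(∂x^k/∂x'^j).
Jacobian: ∂x/∂u = cos(α), ∂x/∂v = -sin(α), ∂y/∂u = sin(α), ∂y/∂v = cos(α)
g'_{uu} = (cos(α))(cos(α)) + (sin(α))(sin(α)) = 1
g'_{uv} = (cos(α))(-sin(α)) + (sin(α))(cos(α)) = 0
g'_{vv} = (-sin(α))(-sin(α)) + (cos(α))(cos(α)) = 1
g'_{ij} = diag(1, 1)
The Euclidean metric is invariant under rotations.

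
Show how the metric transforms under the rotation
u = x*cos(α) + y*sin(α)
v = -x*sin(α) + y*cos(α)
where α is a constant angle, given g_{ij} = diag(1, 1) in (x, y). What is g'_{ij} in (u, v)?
Invert the transformation: x = u*cos(α) - v*sin(α), y = u*sin(α) + v*cos(α)
g'_{ij} = (∂x^k/∂x'^i)(∂x^l/∂x'^j) g_{kl}; with g_{kl} = δ_{kl} this is Σ_k (∂x^k/∂x'^i)(∂x^k/∂x'^j).
Jacobian: ∂x/∂u = cos(α), ∂x/∂v = -sin(α), ∂y/∂u = sin(α), ∂y/∂v = cos(α)
g'_{uu} = (cos(α))(cos(α)) + (sin(α))(sin(α)) = 1
g'_{uv} = (cos(α))(-sin(α)) + (sin(α))(cos(α)) = 0
g'_{vv} = (-sin(α))(-sin(α)) + (cos(α))(cos(α)) = 1
g'_{ij} = diag(1, 1)
The Euclidean metric is invariant under rotations.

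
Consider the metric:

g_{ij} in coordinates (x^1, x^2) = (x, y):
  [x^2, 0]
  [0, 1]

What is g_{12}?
With x^1 = x, x^2 = y, g_{12} = g_{xy} is the row-1, column-2 entry of the matrix.
g_{12} = 0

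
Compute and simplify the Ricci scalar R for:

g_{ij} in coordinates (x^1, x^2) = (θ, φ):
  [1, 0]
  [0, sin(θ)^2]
Non-zero Christoffel symbols (Γ^k_{ij} = Γ^k_{ji}):
Γ^θ_{φ φ} = -sin(2*θ)/2
Γ^φ_{θ φ} = 1/tan(θ)
Ricci tensor (R_{ij} = R^k_{ikj}): R_{θθ} = 1, R_{θφ} = 0, R_{φφ} = sin(θ)^2
Inverse metric: g^{θθ} = 1, g^{φφ} = 1/sin(θ)^2
R = g^{ij} R_{ij} = (1)(1) + (1/sin(θ)^2)(sin(θ)^2) = 2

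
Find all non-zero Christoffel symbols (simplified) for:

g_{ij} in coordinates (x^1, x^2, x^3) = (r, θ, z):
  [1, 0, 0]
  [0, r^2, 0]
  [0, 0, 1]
Using Γ^k_{ij} = (1/2) g^{km} (∂_i g_{mj} + ∂_j g_{mi} - ∂_m g_{ij}); the metric is diagonal, so only the m = k term contributes.
Non-zero symbols (using the symmetry Γ^k_{ij} = Γ^k_{ji}):
Γ^r_{θ θ} = (1/2) g^{rr} (∂_θ g_{rθ} + ∂_θ g_{rθ} - ∂_r g_{θθ}) = (1/2)(1)((0) + (0) - (2*r)) = -r
Γ^θ_{r θ} = (1/2) g^{θθ} (∂_r g_{θθ} + ∂_θ g_{θr} - ∂_θ g_{rθ}) = (1/2)(1/r^2)((2*r) + (0) - (0)) = 1/r
All other Christoffel symbols are zero.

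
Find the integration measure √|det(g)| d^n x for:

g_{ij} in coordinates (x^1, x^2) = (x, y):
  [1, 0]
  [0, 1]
det(g) = 1
√|det(g)| = 1
Volume element: dV = 1 dx dy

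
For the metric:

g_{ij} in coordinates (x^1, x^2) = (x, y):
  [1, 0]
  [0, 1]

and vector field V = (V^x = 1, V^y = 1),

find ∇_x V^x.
All Christoffel symbols are zero.
∇_x V^x = ∂_x V^x + Γ^x_{x j} V^j
  = (0) + (0)(1) + (0)(1)
  = 0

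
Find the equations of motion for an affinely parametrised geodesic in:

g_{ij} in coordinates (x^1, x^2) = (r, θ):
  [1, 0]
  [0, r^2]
Geodesic equation: d^2x^k/dλ^2 + Γ^k_{ij} (dx^i/dλ)(dx^j/dλ) = 0.
Non-zero Christoffel symbols:
Γ^r_{θ θ} = -r
Γ^θ_{r θ} = 1/r
Substituting (the symmetric pair Γ^k_{ij}, Γ^k_{ji} combines into a factor 2):
d^2r/dλ^2 - r (dθ/dλ)^2 = 0
d^2θ/dλ^2 + (2/r) (dr/dλ)(dθ/dλ) = 0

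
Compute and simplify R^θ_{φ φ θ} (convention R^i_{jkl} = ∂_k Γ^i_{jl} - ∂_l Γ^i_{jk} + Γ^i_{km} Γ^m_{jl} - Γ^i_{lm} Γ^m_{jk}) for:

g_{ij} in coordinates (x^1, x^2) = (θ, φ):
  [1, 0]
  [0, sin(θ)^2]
Non-zero Christoffel symbols (Γ^k_{ij} = Γ^k_{ji}):
Γ^θ_{φ φ} = -sin(2*θ)/2
Γ^φ_{θ φ} = 1/tan(θ)
R^θ_{φ φ θ} = ∂_φ Γ^θ_{φ θ} - ∂_θ Γ^θ_{φ φ} + Γ^θ_{φ m} Γ^m_{φ θ} - Γ^θ_{θ m} Γ^m_{φ φ}
  = (0) - (-cos(2*θ)) + (-cos(θ)^2) - (0) = -sin(θ)^2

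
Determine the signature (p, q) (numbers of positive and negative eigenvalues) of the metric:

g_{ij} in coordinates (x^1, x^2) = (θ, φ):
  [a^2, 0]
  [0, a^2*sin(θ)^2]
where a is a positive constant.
The metric is diagonal, so its eigenvalues are the diagonal entries: a^2, a^2*sin(θ)^2 (at a generic point, where coordinate-dependent entries are positive).
2 positive, 0 negative.
(2, 0) - Riemannian (positive definite)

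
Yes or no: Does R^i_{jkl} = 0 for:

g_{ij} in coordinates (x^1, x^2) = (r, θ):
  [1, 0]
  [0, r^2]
Non-zero Christoffel symbols:
Γ^r_{θ θ} = -r
Γ^θ_{r θ} = 1/r
Ricci tensor: R_{rr} = 0, R_{rθ} = 0, R_{θθ} = 0
All R_{ij} vanish; in 2 dimensions the Riemann tensor is fully determined by the Ricci tensor, so R^i_{jkl} = 0: the metric is flat (curvilinear coordinates on flat space).
Yes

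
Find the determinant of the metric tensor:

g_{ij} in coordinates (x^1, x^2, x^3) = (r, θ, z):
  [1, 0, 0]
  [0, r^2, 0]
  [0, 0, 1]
Diagonal metric: det(g) = g_{11}·g_{22}·g_{33}
= (1)·(r^2)·(1)
det(g) = r^2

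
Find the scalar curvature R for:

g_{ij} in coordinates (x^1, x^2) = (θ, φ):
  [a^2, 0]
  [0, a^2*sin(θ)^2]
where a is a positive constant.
Non-zero Christoffel symbols (Γ^k_{ij} = Γ^k_{ji}):
Γ^θ_{φ φ} = -sin(2*θ)/2
Γ^φ_{θ φ} = 1/tan(θ)
Ricci tensor (R_{ij} = R^k_{ikj}): R_{θθ} = 1, R_{θφ} = 0, R_{φφ} = sin(θ)^2
Inverse metric: g^{θθ} = 1/a^2, g^{φφ} = 1/(a^2*sin(θ)^2)
R = g^{ij} R_{ij} = (1/a^2)(1) + (1/(a^2*sin(θ)^2))(sin(θ)^2) = 2/a^2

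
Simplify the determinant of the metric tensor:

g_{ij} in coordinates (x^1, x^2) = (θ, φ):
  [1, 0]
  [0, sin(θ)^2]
For a 2×2 metric: det(g) = g_{11}·g_{22} - g_{12}·g_{21}
= (1)·(sin(θ)^2) - (0)·(0)
= sin(θ)^2 - 0
det(g) = sin(θ)^2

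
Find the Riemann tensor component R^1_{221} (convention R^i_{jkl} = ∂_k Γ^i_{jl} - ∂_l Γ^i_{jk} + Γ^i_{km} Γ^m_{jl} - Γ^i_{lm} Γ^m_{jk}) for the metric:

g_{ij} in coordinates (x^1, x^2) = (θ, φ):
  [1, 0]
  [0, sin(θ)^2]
Non-zero Christoffel symbols (Γ^k_{ij} = Γ^k_{ji}):
Γ^θ_{φ φ} = -sin(2*θ)/2
Γ^φ_{θ φ} = 1/tan(θ)
R^θ_{φ φ θ} = ∂_φ Γ^θ_{φ θ} - ∂_θ Γ^θ_{φ φ} + Γ^θ_{φ m} Γ^m_{φ θ} - Γ^θ_{θ m} Γ^m_{φ φ}
  = (0) - (-cos(2*θ)) + (-cos(θ)^2) - (0) = -sin(θ)^2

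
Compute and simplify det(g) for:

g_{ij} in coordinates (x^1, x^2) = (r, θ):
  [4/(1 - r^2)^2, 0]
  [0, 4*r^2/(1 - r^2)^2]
For a 2×2 metric: det(g) = g_{11}·g_{22} - g_{12}·g_{21}
= (4/(1 - r^2)^2)·(4*r^2/(1 - r^2)^2) - (0)·(0)
= 16*r^2/(1 - r^2)^4 - 0
det(g) = 16*r^2/(1 - r^2)^4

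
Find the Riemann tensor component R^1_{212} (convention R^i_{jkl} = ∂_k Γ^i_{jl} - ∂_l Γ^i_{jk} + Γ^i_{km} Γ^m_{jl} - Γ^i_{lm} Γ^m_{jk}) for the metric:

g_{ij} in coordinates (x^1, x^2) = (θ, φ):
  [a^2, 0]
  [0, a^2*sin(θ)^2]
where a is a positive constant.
Non-zero Christoffel symbols (Γ^k_{ij} = Γ^k_{ji}):
Γ^θ_{φ φ} = -sin(2*θ)/2
Γ^φ_{θ φ} = 1/tan(θ)
R^θ_{φ θ φ} = ∂_θ Γ^θ_{φ φ} - ∂_φ Γ^θ_{φ θ} + Γ^θ_{θ m} Γ^m_{φ φ} - Γ^θ_{φ m} Γ^m_{φ θ}
  = (-cos(2*θ)) - (0) + (0) - (-cos(θ)^2) = sin(θ)^2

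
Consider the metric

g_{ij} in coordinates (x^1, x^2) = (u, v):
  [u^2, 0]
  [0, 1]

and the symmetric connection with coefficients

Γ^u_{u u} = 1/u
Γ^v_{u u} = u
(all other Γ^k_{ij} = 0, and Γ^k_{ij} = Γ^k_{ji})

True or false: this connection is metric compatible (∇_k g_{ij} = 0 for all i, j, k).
Using ∇_k g_{ij} = ∂_k g_{ij} - Γ^m_{ki} g_{mj} - Γ^m_{kj} g_{im}:
∇_u g_{uv} = (0) - (u) - (0) = -u ≠ 0
So the connection is not metric compatible (it is not the Levi-Civita connection).
False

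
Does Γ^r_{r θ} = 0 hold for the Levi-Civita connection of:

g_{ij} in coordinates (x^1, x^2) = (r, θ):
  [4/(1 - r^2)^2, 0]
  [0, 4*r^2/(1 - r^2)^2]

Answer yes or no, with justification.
Γ^r_{r θ} = (1/2) g^{rr} (∂_r g_{rθ} + ∂_θ g_{rr} - ∂_r g_{rθ}) = (1/2)((1 - r^2)^2/4)((0) + (0) - (0)) = 0
This equals the proposed value 0.
Yes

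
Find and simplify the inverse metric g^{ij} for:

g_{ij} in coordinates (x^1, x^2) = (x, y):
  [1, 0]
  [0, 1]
The metric is diagonal, so g^{ij} is diagonal with entries 1/g_{ii}: diag(1, 1).
g^{ij}:
  [1, 0]
  [0, 1]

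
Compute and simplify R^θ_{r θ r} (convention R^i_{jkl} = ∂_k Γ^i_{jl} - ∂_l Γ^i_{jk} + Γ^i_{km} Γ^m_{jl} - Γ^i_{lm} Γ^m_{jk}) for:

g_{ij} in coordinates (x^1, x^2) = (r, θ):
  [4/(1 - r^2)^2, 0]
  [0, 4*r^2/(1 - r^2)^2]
Non-zero Christoffel symbols (Γ^k_{ij} = Γ^k_{ji}):
Γ^r_{r r} = 2*r/(1 - r^2)
Γ^r_{θ θ} = (r^3 + r)/(r^2 - 1)
Γ^θ_{r θ} = (-r^2 - 1)/(r^3 - r)
R^θ_{r θ r} = ∂_θ Γ^θ_{r r} - ∂_r Γ^θ_{r θ} + Γ^θ_{θ m} Γ^m_{r r} - Γ^θ_{r m} Γ^m_{r θ}
  = (0) - ((r^4 + 4*r^2 - 1)/(r^3 - r)^2) + (2*(r^2 + 1)/(r^2 - 1)^2) - ((r^2 + 1)^2/(r^3 - r)^2) = -4/(r^2 - 1)^2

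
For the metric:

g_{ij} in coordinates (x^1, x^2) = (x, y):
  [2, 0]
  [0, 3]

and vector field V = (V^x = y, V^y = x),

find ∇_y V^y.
All Christoffel symbols are zero.
∇_y V^y = ∂_y V^y + Γ^y_{y j} V^j
  = (0) + (0)(y) + (0)(x)
  = 0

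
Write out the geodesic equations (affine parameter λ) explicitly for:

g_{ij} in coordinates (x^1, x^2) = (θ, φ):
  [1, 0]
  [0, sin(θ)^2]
Geodesic equation: d^2x^k/dλ^2 + Γ^k_{ij} (dx^i/dλ)(dx^j/dλ) = 0.
Non-zero Christoffel symbols:
Γ^θ_{φ φ} = -sin(2*θ)/2
Γ^φ_{θ φ} = 1/tan(θ)
Substituting (the symmetric pair Γ^k_{ij}, Γ^k_{ji} combines into a factor 2):
d^2θ/dλ^2 - (sin(2*θ)/2) (dφ/dλ)^2 = 0
d^2φ/dλ^2 + (2/tan(θ)) (dθ/dλ)(dφ/dλ) = 0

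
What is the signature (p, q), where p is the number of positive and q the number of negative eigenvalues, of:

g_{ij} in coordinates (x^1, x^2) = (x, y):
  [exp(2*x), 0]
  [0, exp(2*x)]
The metric is diagonal, so its eigenvalues are the diagonal entries: exp(2*x), exp(2*x) (at a generic point, where coordinate-dependent entries are positive).
2 positive, 0 negative.
(2, 0) - Riemannian (positive definite)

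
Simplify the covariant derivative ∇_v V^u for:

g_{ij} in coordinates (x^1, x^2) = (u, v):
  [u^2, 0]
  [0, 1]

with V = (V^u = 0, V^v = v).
Non-zero Christoffel symbols:
Γ^u_{u u} = 1/u
∇_v V^u = ∂_v V^u + Γ^u_{v j} V^j
  = (0) + (0)(0) + (0)(v)
  = 0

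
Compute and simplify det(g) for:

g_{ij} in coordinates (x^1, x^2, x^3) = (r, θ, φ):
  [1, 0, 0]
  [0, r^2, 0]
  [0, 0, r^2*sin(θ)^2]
Diagonal metric: det(g) = g_{11}·g_{22}·g_{33}
= (1)·(r^2)·(r^2*sin(θ)^2)
det(g) = r^4*sin(θ)^2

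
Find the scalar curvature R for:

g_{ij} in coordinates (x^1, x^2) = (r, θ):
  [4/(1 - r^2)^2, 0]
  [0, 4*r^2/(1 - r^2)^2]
Non-zero Christoffel symbols (Γ^k_{ij} = Γ^k_{ji}):
Γ^r_{r r} = 2*r/(1 - r^2)
Γ^r_{θ θ} = (r^3 + r)/(r^2 - 1)
Γ^θ_{r θ} = (-r^2 - 1)/(r^3 - r)
Ricci tensor (R_{ij} = R^k_{ikj}): R_{rr} = -4/(r^2 - 1)^2, R_{rθ} = 0, R_{θθ} = -4*r^2/(r^2 - 1)^2
Inverse metric: g^{rr} = (1 - r^2)^2/4, g^{θθ} = (1 - r^2)^2/(4*r^2)
R = g^{ij} R_{ij} = ((1 - r^2)^2/4)(-4/(r^2 - 1)^2) + ((1 - r^2)^2/(4*r^2))(-4*r^2/(r^2 - 1)^2) = -2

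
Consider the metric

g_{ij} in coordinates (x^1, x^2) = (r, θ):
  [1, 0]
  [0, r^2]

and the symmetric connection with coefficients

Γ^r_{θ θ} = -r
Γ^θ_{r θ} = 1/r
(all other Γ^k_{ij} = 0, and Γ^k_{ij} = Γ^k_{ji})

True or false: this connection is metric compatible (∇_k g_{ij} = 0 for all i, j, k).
Using ∇_k g_{ij} = ∂_k g_{ij} - Γ^m_{ki} g_{mj} - Γ^m_{kj} g_{im}:
e.g. ∇_r g_{θθ} = (2*r) - (r) - (r) = 0
Every component ∇_k g_{ij} vanishes: the connection is metric compatible.
True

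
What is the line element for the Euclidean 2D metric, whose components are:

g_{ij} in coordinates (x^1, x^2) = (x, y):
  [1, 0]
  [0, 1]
ds^2 = g_{ij} dx^i dx^j; only the non-zero components contribute.
ds^2 = dx^2 + dy^2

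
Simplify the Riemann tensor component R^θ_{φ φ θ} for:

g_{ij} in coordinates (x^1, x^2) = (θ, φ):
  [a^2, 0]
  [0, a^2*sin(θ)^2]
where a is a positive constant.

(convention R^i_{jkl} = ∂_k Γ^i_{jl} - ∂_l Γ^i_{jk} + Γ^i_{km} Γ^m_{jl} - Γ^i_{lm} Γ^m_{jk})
Non-zero Christoffel symbols (Γ^k_{ij} = Γ^k_{ji}):
Γ^θ_{φ φ} = -sin(2*θ)/2
Γ^φ_{θ φ} = 1/tan(θ)
R^θ_{φ φ θ} = ∂_φ Γ^θ_{φ θ} - ∂_θ Γ^θ_{φ φ} + Γ^θ_{φ m} Γ^m_{φ θ} - Γ^θ_{θ m} Γ^m_{φ φ}
  = (0) - (-cos(2*θ)) + (-cos(θ)^2) - (0) = -sin(θ)^2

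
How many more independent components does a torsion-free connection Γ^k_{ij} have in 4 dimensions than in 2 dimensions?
Independent components in n dimensions: n × n(n+1)/2 = n^2(n+1)/2.
4D: 4 × 10 = 40
2D: 2 × 3 = 6
Difference = 40 - 6 = 34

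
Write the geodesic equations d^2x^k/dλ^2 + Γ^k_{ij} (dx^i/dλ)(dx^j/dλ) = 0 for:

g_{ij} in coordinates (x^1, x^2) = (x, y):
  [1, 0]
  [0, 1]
Geodesic equation: d^2x^k/dλ^2 + Γ^k_{ij} (dx^i/dλ)(dx^j/dλ) = 0.
All Christoffel symbols vanish, so the geodesics are straight lines:
d^2x/dλ^2 = 0
d^2y/dλ^2 = 0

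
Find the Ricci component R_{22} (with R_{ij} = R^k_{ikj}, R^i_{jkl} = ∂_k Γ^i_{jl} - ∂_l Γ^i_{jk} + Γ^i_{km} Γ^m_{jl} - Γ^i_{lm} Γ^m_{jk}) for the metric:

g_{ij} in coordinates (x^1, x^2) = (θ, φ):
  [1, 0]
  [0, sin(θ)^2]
Non-zero Christoffel symbols (Γ^k_{ij} = Γ^k_{ji}):
Γ^θ_{φ φ} = -sin(2*θ)/2
Γ^φ_{θ φ} = 1/tan(θ)
R^θ_{φ θ φ} = ∂_θ Γ^θ_{φ φ} - ∂_φ Γ^θ_{φ θ} + Γ^θ_{θ m} Γ^m_{φ φ} - Γ^θ_{φ m} Γ^m_{φ θ}
  = (-cos(2*θ)) - (0) + (0) - (-cos(θ)^2) = sin(θ)^2
R^φ_{φ φ φ} = 0 (a repeated index in an antisymmetric pair)
R_{φφ} = R^θ_{φ θ φ} + R^φ_{φ φ φ} = (sin(θ)^2) + (0) = sin(θ)^2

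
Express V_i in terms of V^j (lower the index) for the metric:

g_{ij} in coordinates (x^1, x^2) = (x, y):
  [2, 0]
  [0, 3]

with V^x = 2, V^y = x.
V_i = g_{ij} V^j:
V_x = (2)(2) + (0)(x) = 4
V_y = (0)(2) + (3)(x) = 3*x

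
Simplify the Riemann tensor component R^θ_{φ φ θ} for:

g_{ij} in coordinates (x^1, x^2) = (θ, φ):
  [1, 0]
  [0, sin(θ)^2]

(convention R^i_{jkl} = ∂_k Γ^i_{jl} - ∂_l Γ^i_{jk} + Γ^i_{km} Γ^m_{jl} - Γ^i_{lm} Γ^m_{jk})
Non-zero Christoffel symbols (Γ^k_{ij} = Γ^k_{ji}):
Γ^θ_{φ φ} = -sin(2*θ)/2
Γ^φ_{θ φ} = 1/tan(θ)
R^θ_{φ φ θ} = ∂_φ Γ^θ_{φ θ} - ∂_θ Γ^θ_{φ φ} + Γ^θ_{φ m} Γ^m_{φ θ} - Γ^θ_{θ m} Γ^m_{φ φ}
  = (0) - (-cos(2*θ)) + (-cos(θ)^2) - (0) = -sin(θ)^2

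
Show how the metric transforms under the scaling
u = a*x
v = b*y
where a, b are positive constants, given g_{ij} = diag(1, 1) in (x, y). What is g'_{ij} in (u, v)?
Invert the transformation: x = u/a, y = v/b
g'_{ij} = (∂x^k/∂x'^i)(∂x^l/∂x'^j) g_{kl}; with g_{kl} = δ_{kl} this is Σ_k (∂x^k/∂x'^i)(∂x^k/∂x'^j).
Jacobian: ∂x/∂u = 1/a, ∂x/∂v = 0, ∂y/∂u = 0, ∂y/∂v = 1/b
g'_{uu} = (1/a)(1/a) + (0)(0) = 1/a^2
g'_{uv} = (1/a)(0) + (0)(1/b) = 0
g'_{vv} = (0)(0) + (1/b)(1/b) = 1/b^2
g'_{ij} = diag(1/a^2, 1/b^2)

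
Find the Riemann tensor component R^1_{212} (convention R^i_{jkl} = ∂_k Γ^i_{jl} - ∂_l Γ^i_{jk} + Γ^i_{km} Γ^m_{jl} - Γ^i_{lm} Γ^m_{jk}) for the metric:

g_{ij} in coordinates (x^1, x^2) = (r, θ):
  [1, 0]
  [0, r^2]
Non-zero Christoffel symbols (Γ^k_{ij} = Γ^k_{ji}):
Γ^r_{θ θ} = -r
Γ^θ_{r θ} = 1/r
R^r_{θ r θ} = ∂_r Γ^r_{θ θ} - ∂_θ Γ^r_{θ r} + Γ^r_{r m} Γ^m_{θ θ} - Γ^r_{θ m} Γ^m_{θ r}
  = (-1) - (0) + (0) - (-1) = 0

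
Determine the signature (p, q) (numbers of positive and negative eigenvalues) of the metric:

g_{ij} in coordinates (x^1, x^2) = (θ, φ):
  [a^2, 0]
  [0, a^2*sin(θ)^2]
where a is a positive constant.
The metric is diagonal, so its eigenvalues are the diagonal entries: a^2, a^2*sin(θ)^2 (at a generic point, where coordinate-dependent entries are positive).
2 positive, 0 negative.
(2, 0) - Riemannian (positive definite)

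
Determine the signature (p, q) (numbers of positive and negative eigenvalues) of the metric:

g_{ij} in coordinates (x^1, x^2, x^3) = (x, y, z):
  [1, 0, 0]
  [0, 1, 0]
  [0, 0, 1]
The metric is diagonal, so its eigenvalues are the diagonal entries: 1, 1, 1 (at a generic point, where coordinate-dependent entries are positive).
3 positive, 0 negative.
(3, 0) - Riemannian (positive definite)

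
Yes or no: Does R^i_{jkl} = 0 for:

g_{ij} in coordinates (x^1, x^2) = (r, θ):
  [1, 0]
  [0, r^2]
Non-zero Christoffel symbols:
Γ^r_{θ θ} = -r
Γ^θ_{r θ} = 1/r
Ricci tensor: R_{rr} = 0, R_{rθ} = 0, R_{θθ} = 0
All R_{ij} vanish; in 2 dimensions the Riemann tensor is fully determined by the Ricci tensor, so R^i_{jkl} = 0: the metric is flat (curvilinear coordinates on flat space).
Yes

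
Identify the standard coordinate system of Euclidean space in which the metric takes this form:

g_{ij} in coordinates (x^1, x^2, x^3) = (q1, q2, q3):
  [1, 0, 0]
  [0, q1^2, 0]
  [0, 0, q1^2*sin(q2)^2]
The line element ds^2 = dq1^2 + q1^2 dq2^2 + q1^2 sin(q2)^2 dq3^2 is dr^2 + r^2 dθ^2 + r^2 sin(θ)^2 dφ^2 with q1 = r, q2 = θ, q3 = φ.
spherical coordinates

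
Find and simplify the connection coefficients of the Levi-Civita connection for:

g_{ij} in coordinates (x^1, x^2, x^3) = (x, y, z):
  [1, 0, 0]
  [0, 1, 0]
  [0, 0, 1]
Using Γ^k_{ij} = (1/2) g^{km} (∂_i g_{mj} + ∂_j g_{mi} - ∂_m g_{ij}); the metric is diagonal, so only the m = k term contributes.
Every metric component is constant, so all ∂_m g_{ij} = 0 and every Christoffel symbol vanishes.
All Christoffel symbols are zero.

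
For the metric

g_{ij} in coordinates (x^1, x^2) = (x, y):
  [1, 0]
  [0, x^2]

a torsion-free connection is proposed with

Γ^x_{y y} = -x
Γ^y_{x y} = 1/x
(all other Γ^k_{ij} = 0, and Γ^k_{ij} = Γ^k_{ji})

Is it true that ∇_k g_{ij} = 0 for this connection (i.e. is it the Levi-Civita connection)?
Using ∇_k g_{ij} = ∂_k g_{ij} - Γ^m_{ki} g_{mj} - Γ^m_{kj} g_{im}:
e.g. ∇_x g_{yy} = (2*x) - (x) - (x) = 0
Every component ∇_k g_{ij} vanishes: the connection is metric compatible.
Yes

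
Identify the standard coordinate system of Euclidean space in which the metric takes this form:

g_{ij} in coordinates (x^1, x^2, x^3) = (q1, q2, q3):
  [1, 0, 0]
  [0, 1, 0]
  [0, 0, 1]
All components are constant and the metric is the identity, i.e. orthonormal rectilinear coordinates.
Cartesian (3D) coordinates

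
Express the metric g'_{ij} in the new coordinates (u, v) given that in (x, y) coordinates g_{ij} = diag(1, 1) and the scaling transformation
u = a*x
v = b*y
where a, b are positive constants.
Invert the transformation: x = u/a, y = v/b
g'_{ij} = (∂x^k/∂x'^i)(∂x^l/∂x'^j) g_{kl}; with g_{kl} = δ_{kl} this is Σ_k (∂x^k/∂x'^i)(∂x^k/∂x'^j).
Jacobian: ∂x/∂u = 1/a, ∂x/∂v = 0, ∂y/∂u = 0, ∂y/∂v = 1/b
g'_{uu} = (1/a)(1/a) + (0)(0) = 1/a^2
g'_{uv} = (1/a)(0) + (0)(1/b) = 0
g'_{vv} = (0)(0) + (1/b)(1/b) = 1/b^2
g'_{ij} = diag(1/a^2, 1/b^2)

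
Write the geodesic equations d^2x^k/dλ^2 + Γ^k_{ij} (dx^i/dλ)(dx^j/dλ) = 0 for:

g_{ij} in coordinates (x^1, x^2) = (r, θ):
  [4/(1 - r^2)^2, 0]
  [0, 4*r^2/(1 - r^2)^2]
Geodesic equation: d^2x^k/dλ^2 + Γ^k_{ij} (dx^i/dλ)(dx^j/dλ) = 0.
Non-zero Christoffel symbols:
Γ^r_{r r} = 2*r/(1 - r^2)
Γ^r_{θ θ} = (r^3 + r)/(r^2 - 1)
Γ^θ_{r θ} = (-r^2 - 1)/(r^3 - r)
Substituting (the symmetric pair Γ^k_{ij}, Γ^k_{ji} combines into a factor 2):
d^2r/dλ^2 + (2*r/(1 - r^2)) (dr/dλ)^2 + ((r^3 + r)/(r^2 - 1)) (dθ/dλ)^2 = 0
d^2θ/dλ^2 + ((-2*r^2 - 2)/(r^3 - r)) (dr/dλ)(dθ/dλ) = 0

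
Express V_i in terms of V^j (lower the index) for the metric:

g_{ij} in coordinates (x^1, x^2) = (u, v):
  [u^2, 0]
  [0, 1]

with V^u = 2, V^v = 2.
V_i = g_{ij} V^j:
V_u = (u^2)(2) + (0)(2) = 2*u^2
V_v = (0)(2) + (1)(2) = 2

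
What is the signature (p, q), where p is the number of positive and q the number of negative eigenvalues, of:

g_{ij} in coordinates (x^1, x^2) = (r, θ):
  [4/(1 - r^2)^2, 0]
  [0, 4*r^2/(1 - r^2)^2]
The metric is diagonal, so its eigenvalues are the diagonal entries: 4/(1 - r^2)^2, 4*r^2/(1 - r^2)^2 (at a generic point, where coordinate-dependent entries are positive).
2 positive, 0 negative.
(2, 0) - Riemannian (positive definite)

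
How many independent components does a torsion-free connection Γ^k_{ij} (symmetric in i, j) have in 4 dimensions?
Γ^k_{ij} has n choices for the upper index and n(n+1)/2 independent symmetric lower index pairs.
Total = 4 × 4×5/2 = 4 × 10 = 40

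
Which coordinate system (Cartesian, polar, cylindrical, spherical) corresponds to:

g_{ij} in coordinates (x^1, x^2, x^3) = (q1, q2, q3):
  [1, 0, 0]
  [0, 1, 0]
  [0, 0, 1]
All components are constant and the metric is the identity, i.e. orthonormal rectilinear coordinates.
Cartesian (3D) coordinates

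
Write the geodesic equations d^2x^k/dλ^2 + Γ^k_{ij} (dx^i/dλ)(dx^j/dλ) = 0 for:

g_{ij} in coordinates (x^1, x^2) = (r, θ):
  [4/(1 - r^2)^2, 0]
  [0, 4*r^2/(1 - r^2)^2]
Geodesic equation: d^2x^k/dλ^2 + Γ^k_{ij} (dx^i/dλ)(dx^j/dλ) = 0.
Non-zero Christoffel symbols:
Γ^r_{r r} = 2*r/(1 - r^2)
Γ^r_{θ θ} = (r^3 + r)/(r^2 - 1)
Γ^θ_{r θ} = (-r^2 - 1)/(r^3 - r)
Substituting (the symmetric pair Γ^k_{ij}, Γ^k_{ji} combines into a factor 2):
d^2r/dλ^2 + (2*r/(1 - r^2)) (dr/dλ)^2 + ((r^3 + r)/(r^2 - 1)) (dθ/dλ)^2 = 0
d^2θ/dλ^2 + ((-2*r^2 - 2)/(r^3 - r)) (dr/dλ)(dθ/dλ) = 0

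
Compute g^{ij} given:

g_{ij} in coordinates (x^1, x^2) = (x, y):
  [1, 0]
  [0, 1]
The metric is diagonal, so g^{ij} is diagonal with entries 1/g_{ii}: diag(1, 1).
g^{ij}:
  [1, 0]
  [0, 1]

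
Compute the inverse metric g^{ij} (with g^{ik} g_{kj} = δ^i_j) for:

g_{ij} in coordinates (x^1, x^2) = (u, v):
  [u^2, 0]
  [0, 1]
The metric is diagonal, so g^{ij} is diagonal with entries 1/g_{ii}: diag(1/(u^2), 1).
g^{ij}:
  [1/u^2, 0]
  [0, 1]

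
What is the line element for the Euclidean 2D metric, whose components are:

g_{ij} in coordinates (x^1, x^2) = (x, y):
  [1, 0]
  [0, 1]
ds^2 = g_{ij} dx^i dx^j; only the non-zero components contribute.
ds^2 = dx^2 + dy^2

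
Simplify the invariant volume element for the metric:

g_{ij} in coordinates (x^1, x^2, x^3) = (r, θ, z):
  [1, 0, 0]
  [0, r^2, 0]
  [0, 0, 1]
det(g) = r^2
√|det(g)| = r
Volume element: dV = r dr dθ dz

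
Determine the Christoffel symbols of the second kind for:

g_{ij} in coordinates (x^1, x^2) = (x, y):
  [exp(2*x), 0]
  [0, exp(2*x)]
Using Γ^k_{ij} = (1/2) g^{km} (∂_i g_{mj} + ∂_j g_{mi} - ∂_m g_{ij}); the metric is diagonal, so only the m = k term contributes.
Non-zero symbols (using the symmetry Γ^k_{ij} = Γ^k_{ji}):
Γ^x_{x x} = (1/2) g^{xx} (∂_x g_{xx} + ∂_x g_{xx} - ∂_x g_{xx}) = (1/2)(exp(-2*x))((2*exp(2*x)) + (2*exp(2*x)) - (2*exp(2*x))) = 1
Γ^x_{y y} = (1/2) g^{xx} (∂_y g_{xy} + ∂_y g_{xy} - ∂_x g_{yy}) = (1/2)(exp(-2*x))((0) + (0) - (2*exp(2*x))) = -1
Γ^y_{x y} = (1/2) g^{yy} (∂_x g_{yy} + ∂_y g_{yx} - ∂_y g_{xy}) = (1/2)(exp(-2*x))((2*exp(2*x)) + (0) - (0)) = 1
All other Christoffel symbols are zero.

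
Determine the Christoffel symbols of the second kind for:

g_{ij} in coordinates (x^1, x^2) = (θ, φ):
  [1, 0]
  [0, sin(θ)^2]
Using Γ^k_{ij} = (1/2) g^{km} (∂_i g_{mj} + ∂_j g_{mi} - ∂_m g_{ij}); the metric is diagonal, so only the m = k term contributes.
Non-zero symbols (using the symmetry Γ^k_{ij} = Γ^k_{ji}):
Γ^θ_{φ φ} = (1/2) g^{θθ} (∂_φ g_{θφ} + ∂_φ g_{θφ} - ∂_θ g_{φφ}) = (1/2)(1)((0) + (0) - (sin(2*θ))) = -sin(2*θ)/2
Γ^φ_{θ φ} = (1/2) g^{φφ} (∂_θ g_{φφ} + ∂_φ g_{φθ} - ∂_φ g_{θφ}) = (1/2)(1/sin(θ)^2)((sin(2*θ)) + (0) - (0)) = 1/tan(θ)
All other Christoffel symbols are zero.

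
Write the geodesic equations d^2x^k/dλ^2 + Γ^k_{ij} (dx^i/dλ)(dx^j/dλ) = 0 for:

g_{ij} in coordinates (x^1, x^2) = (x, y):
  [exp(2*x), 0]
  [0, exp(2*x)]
Geodesic equation: d^2x^k/dλ^2 + Γ^k_{ij} (dx^i/dλ)(dx^j/dλ) = 0.
Non-zero Christoffel symbols:
Γ^x_{x x} = 1
Γ^x_{y y} = -1
Γ^y_{x y} = 1
Substituting (the symmetric pair Γ^k_{ij}, Γ^k_{ji} combines into a factor 2):
d^2x/dλ^2 + (dx/dλ)^2 - (dy/dλ)^2 = 0
d^2y/dλ^2 + 2 (dx/dλ)(dy/dλ) = 0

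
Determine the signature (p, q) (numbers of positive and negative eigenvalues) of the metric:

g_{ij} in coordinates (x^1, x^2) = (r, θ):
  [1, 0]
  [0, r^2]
The metric is diagonal, so its eigenvalues are the diagonal entries: 1, r^2 (at a generic point, where coordinate-dependent entries are positive).
2 positive, 0 negative.
(2, 0) - Riemannian (positive definite)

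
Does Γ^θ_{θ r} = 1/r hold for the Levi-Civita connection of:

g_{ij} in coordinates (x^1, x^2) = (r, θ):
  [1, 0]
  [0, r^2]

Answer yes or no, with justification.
Γ^θ_{θ r} = (1/2) g^{θθ} (∂_θ g_{θr} + ∂_r g_{θθ} - ∂_θ g_{θr}) = (1/2)(1/r^2)((0) + (2*r) - (0)) = 1/r
This equals the proposed value 1/r.
Yes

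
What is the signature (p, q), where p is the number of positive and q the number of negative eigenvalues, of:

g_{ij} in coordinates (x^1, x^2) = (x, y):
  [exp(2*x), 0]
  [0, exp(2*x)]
The metric is diagonal, so its eigenvalues are the diagonal entries: exp(2*x), exp(2*x) (at a generic point, where coordinate-dependent entries are positive).
2 positive, 0 negative.
(2, 0) - Riemannian (positive definite)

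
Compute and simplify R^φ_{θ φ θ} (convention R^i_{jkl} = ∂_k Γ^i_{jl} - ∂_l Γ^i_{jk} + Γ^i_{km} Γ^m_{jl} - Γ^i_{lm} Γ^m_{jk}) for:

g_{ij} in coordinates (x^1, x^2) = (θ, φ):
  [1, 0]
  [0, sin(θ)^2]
Non-zero Christoffel symbols (Γ^k_{ij} = Γ^k_{ji}):
Γ^θ_{φ φ} = -sin(2*θ)/2
Γ^φ_{θ φ} = 1/tan(θ)
R^φ_{θ φ θ} = ∂_φ Γ^φ_{θ θ} - ∂_θ Γ^φ_{θ φ} + Γ^φ_{φ m} Γ^m_{θ θ} - Γ^φ_{θ m} Γ^m_{θ φ}
  = (0) - (-1/sin(θ)^2) + (0) - (1/tan(θ)^2) = 1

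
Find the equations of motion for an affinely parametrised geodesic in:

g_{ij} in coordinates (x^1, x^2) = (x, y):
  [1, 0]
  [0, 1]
Geodesic equation: d^2x^k/dλ^2 + Γ^k_{ij} (dx^i/dλ)(dx^j/dλ) = 0.
All Christoffel symbols vanish, so the geodesics are straight lines:
d^2x/dλ^2 = 0
d^2y/dλ^2 = 0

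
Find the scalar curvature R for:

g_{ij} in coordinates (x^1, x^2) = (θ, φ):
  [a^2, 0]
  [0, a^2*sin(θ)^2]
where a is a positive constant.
Non-zero Christoffel symbols (Γ^k_{ij} = Γ^k_{ji}):
Γ^θ_{φ φ} = -sin(2*θ)/2
Γ^φ_{θ φ} = 1/tan(θ)
Ricci tensor (R_{ij} = R^k_{ikj}): R_{θθ} = 1, R_{θφ} = 0, R_{φφ} = sin(θ)^2
Inverse metric: g^{θθ} = 1/a^2, g^{φφ} = 1/(a^2*sin(θ)^2)
R = g^{ij} R_{ij} = (1/a^2)(1) + (1/(a^2*sin(θ)^2))(sin(θ)^2) = 2/a^2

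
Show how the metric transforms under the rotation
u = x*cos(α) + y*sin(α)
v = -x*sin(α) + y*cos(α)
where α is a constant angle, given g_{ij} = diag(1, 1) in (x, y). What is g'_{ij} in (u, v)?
Invert the transformation: x = u*cos(α) - v*sin(α), y = u*sin(α) + v*cos(α)
g'_{ij} = (∂x^k/∂x'^i)(∂x^l/∂x'^j) g_{kl}; with g_{kl} = δ_{kl} this is Σ_k (∂x^k/∂x'^i)(∂x^k/∂x'^j).
Jacobian: ∂x/∂u = cos(α), ∂x/∂v = -sin(α), ∂y/∂u = sin(α), ∂y/∂v = cos(α)
g'_{uu} = (cos(α))(cos(α)) + (sin(α))(sin(α)) = 1
g'_{uv} = (cos(α))(-sin(α)) + (sin(α))(cos(α)) = 0
g'_{vv} = (-sin(α))(-sin(α)) + (cos(α))(cos(α)) = 1
g'_{ij} = diag(1, 1)
The Euclidean metric is invariant under rotations.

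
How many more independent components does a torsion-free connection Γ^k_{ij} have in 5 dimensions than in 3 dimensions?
Independent components in n dimensions: n × n(n+1)/2 = n^2(n+1)/2.
5D: 5 × 15 = 75
3D: 3 × 6 = 18
Difference = 75 - 18 = 57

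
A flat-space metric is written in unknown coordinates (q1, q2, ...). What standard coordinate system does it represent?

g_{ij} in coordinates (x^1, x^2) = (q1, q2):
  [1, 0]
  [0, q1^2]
The line element ds^2 = dq1^2 + q1^2 dq2^2 is dr^2 + r^2 dθ^2 with q1 = r, q2 = θ.
polar coordinates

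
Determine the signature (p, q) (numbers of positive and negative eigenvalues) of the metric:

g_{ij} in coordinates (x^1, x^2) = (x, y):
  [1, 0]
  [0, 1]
The metric is diagonal, so its eigenvalues are the diagonal entries: 1, 1 (at a generic point, where coordinate-dependent entries are positive).
2 positive, 0 negative.
(2, 0) - Riemannian (positive definite)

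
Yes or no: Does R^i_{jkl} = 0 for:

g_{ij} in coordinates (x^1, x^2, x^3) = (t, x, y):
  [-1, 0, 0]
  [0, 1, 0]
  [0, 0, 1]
All metric components are constant, so every Christoffel symbol vanishes and R^i_{jkl} = 0.
Yes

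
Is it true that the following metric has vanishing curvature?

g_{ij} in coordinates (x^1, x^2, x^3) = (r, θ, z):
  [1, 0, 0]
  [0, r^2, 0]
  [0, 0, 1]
Non-zero Christoffel symbols:
Γ^r_{θ θ} = -r
Γ^θ_{r θ} = 1/r
Ricci tensor: R_{rr} = 0, R_{rθ} = 0, R_{rz} = 0, R_{θθ} = 0, R_{θz} = 0, R_{zz} = 0
All R_{ij} vanish; in 3 dimensions the Riemann tensor is fully determined by the Ricci tensor, so R^i_{jkl} = 0: the metric is flat (curvilinear coordinates on flat space).
Yes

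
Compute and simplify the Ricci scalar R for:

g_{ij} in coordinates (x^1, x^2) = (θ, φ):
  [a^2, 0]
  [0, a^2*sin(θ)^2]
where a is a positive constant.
Non-zero Christoffel symbols (Γ^k_{ij} = Γ^k_{ji}):
Γ^θ_{φ φ} = -sin(2*θ)/2
Γ^φ_{θ φ} = 1/tan(θ)
Ricci tensor (R_{ij} = R^k_{ikj}): R_{θθ} = 1, R_{θφ} = 0, R_{φφ} = sin(θ)^2
Inverse metric: g^{θθ} = 1/a^2, g^{φφ} = 1/(a^2*sin(θ)^2)
R = g^{ij} R_{ij} = (1/a^2)(1) + (1/(a^2*sin(θ)^2))(sin(θ)^2) = 2/a^2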